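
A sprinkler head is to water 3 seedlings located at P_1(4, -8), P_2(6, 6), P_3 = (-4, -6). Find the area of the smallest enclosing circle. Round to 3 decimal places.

Side lengths²: P_1P_2² = 200, P_1P_3² = 68, P_2P_3² = 244.
Since P_2P_3² = 244 < 200 + 68 = 268, the triangle is acute, so the smallest enclosing circle is the circumcircle.
Circumcentre = (47/29, -15/29), r² = 51850/841.
Area = π·r² = π·51850/841 ≈ 193.688.

193.688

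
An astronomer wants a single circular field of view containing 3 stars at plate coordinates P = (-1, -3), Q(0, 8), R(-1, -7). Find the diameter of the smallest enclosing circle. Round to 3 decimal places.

Side lengths²: PQ² = 122, PR² = 16, QR² = 226.
Since QR² = 226 ≥ 122 + 16 = 138, the angle opposite QR is not acute, so the smallest enclosing circle has QR as diameter.
Centre = midpoint of QR = (-0.5, 0.5), r² = 226/4 = 56.5.
Diameter = 2r = 2√(56.5) ≈ 15.033.

15.033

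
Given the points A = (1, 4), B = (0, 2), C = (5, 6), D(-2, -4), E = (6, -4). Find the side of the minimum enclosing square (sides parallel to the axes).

The bounding box has width 8 and height 10.
An axis-aligned square enclosing the set must have side ≥ max(width, height).
So the minimum side is max(8, 10) = 10.

10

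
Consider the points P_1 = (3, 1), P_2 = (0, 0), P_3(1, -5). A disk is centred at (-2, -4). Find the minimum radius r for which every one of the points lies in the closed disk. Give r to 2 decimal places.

7.07

The required radius is the distance from (-2, -4) to the farthest point.
Squared distances: 50, 20, 10.
Maximum is 50, attained at P_1.
r = √50 ≈ 7.07.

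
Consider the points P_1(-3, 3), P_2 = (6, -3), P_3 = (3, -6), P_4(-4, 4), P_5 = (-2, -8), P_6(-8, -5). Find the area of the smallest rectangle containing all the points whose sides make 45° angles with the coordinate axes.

136

In coordinates u = x + y, v = x − y the rectangle is axis-aligned; the map (x,y)→(u,v) scales areas by 2.
u-values: 0, 3, -3, 0, -10, -13; range = 3 − (-13) = 16.
v-values: -6, 9, 9, -8, 6, -3; range = 9 − (-8) = 17.
Area = (16 × 17) / 2 = 136.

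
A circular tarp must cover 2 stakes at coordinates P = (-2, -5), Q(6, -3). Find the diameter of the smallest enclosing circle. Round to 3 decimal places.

8.246

The smallest circle enclosing two points has them as diameter endpoints.
Centre = midpoint = (2, -4); r² = |PQ|²/4 = 68/4 = 17.
Diameter = 2r = 2√17 ≈ 8.246.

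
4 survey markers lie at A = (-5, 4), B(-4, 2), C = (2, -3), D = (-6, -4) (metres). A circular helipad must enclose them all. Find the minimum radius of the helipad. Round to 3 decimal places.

By Welzl's lemma the MEC is supported by two points (diametrically opposite) or three points (on a circumcircle).
The minimum enclosing circle is determined by three boundary points: A, C, D.
Their circumcentre is (-43/18, -7/18) with r² = 4225/162.
The farthest remaining point B is at distance² 1345/162 ≤ 4225/162.
r = √(4225/162) ≈ 5.107.

5.107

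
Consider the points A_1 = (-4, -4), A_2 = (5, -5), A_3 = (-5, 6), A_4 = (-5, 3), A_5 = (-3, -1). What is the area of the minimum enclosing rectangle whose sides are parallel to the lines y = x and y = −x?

94.5

In coordinates u = x + y, v = x − y the rectangle is axis-aligned; the map (x,y)→(u,v) scales areas by 2.
u-values: -8, 0, 1, -2, -4; range = 1 − (-8) = 9.
v-values: 0, 10, -11, -8, -2; range = 10 − (-11) = 21.
Area = (9 × 21) / 2 = 94.5.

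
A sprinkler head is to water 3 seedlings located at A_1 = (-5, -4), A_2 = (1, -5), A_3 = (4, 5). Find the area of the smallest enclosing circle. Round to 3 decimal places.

127.235

Side lengths²: A_1A_2² = 37, A_1A_3² = 162, A_2A_3² = 109.
Since A_1A_3² = 162 ≥ 109 + 37 = 146, the angle opposite A_1A_3 is not acute, so the smallest enclosing circle has A_1A_3 as diameter.
Centre = midpoint of A_1A_3 = (-0.5, 0.5), r² = 162/4 = 40.5.
Area = π·r² = π·40.5 ≈ 127.235.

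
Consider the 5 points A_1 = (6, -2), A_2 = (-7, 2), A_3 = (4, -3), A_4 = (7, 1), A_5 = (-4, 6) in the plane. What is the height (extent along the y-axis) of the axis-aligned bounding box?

9

max y = 6, min y = -3, so height = 9.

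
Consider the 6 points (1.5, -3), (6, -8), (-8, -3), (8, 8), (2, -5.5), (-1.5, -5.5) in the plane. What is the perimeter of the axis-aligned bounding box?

Width = max x − min x = 8 − (-8) = 16.
Height = max y − min y = 8 − (-8) = 16.
Perimeter = 2(16 + 16) = 64.

64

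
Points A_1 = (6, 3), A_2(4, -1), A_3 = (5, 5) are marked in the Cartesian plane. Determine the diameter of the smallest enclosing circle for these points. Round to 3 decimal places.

Side lengths²: A_1A_2² = 20, A_1A_3² = 5, A_2A_3² = 37.
Since A_2A_3² = 37 ≥ 20 + 5 = 25, the angle opposite A_2A_3 is not acute, so the smallest enclosing circle has A_2A_3 as diameter.
Centre = midpoint of A_2A_3 = (4.5, 2), r² = 37/4 = 9.25.
Diameter = 2r = 2√(9.25) ≈ 6.083.

6.083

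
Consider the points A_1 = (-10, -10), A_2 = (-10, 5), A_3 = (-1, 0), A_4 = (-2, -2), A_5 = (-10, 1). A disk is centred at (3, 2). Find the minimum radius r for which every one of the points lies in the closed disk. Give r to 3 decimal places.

The required radius is the distance from (3, 2) to the farthest point.
Squared distances: 313, 178, 20, 41, 170.
Maximum is 313, attained at A_1.
r = √313 ≈ 17.692.

17.692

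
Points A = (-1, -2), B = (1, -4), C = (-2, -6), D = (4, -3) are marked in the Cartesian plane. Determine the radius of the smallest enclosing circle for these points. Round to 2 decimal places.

3.35

The minimum enclosing circle of a finite set is fixed by two of the points (as a diameter) or three (as a circumcircle).
The farthest pair is C–D with squared distance 45. The circle on this segment as diameter has centre (1, -4.5) and r² = 45/4 = 11.25.
Check A: distance² to centre = 10.25 ≤ 11.25, so it lies inside.
All remaining points lie in this disk, and no smaller disk contains both endpoints, so this is the minimum enclosing circle.
r = √(11.25) ≈ 3.35.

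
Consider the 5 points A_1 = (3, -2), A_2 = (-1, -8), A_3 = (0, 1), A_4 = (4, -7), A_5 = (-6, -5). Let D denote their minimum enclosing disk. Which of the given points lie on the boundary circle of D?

The minimum enclosing circle is determined by three boundary points: A_3, A_4, A_5.
Their circumcentre is (-2/3, -13/3) with r² = 260/9.
The farthest remaining point A_1 is at distance² 170/9 ≤ 260/9.
The points at distance exactly r from the centre are A_3, A_4, A_5 — 3 points.

A_3, A_4, A_5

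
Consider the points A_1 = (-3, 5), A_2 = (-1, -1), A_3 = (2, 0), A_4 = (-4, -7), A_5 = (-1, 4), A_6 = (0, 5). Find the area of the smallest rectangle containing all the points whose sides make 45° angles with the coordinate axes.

In coordinates u = x + y, v = x − y the rectangle is axis-aligned; the map (x,y)→(u,v) scales areas by 2.
u-values: 2, -2, 2, -11, 3, 5; range = 5 − (-11) = 16.
v-values: -8, 0, 2, 3, -5, -5; range = 3 − (-8) = 11.
Area = (16 × 11) / 2 = 88.

88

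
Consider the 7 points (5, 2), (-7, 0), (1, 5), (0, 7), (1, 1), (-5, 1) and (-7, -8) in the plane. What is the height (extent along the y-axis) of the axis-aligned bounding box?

max y = 7, min y = -8, so height = 15.

15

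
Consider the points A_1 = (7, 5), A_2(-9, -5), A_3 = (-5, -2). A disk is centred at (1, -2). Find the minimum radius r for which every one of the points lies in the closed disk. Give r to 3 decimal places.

The required radius is the distance from (1, -2) to the farthest point.
Squared distances: 85, 109, 36.
Maximum is 109, attained at A_2.
r = √109 ≈ 10.440.

10.440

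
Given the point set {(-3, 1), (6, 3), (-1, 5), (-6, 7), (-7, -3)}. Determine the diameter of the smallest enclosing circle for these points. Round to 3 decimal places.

By Welzl's lemma the MEC is supported by two points (diametrically opposite) or three points (on a circumcircle).
The minimum enclosing circle is determined by three boundary points: (6, 3), (-6, 7), (-7, -3).
Their circumcentre is (-73/62, 91/62) with r² = 103525/1922.
The farthest remaining point (-1, 5) is at distance² 24041/1922 ≤ 103525/1922.
Diameter = 2r = 2√(103525/1922) ≈ 14.678.

14.678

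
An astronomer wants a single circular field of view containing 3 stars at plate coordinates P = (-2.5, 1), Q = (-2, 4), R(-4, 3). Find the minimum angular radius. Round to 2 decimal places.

Side lengths²: PQ² = 9.25, PR² = 6.25, QR² = 5.
Since PQ² = 9.25 < 6.25 + 5 = 11.25, the triangle is acute, so the smallest enclosing circle is the circumcircle.
Circumcentre = (-111/44, 28/11), r² = 4625/1936.
r = √(4625/1936) ≈ 1.55.

1.55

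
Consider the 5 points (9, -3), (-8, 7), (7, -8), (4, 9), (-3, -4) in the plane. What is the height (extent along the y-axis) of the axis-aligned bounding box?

max y = 9, min y = -8, so height = 17.

17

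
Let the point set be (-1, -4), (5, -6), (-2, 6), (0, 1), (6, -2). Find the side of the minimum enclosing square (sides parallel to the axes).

12

The bounding box has width 8 and height 12.
An axis-aligned square enclosing the set must have side ≥ max(width, height).
So the minimum side is max(8, 12) = 12.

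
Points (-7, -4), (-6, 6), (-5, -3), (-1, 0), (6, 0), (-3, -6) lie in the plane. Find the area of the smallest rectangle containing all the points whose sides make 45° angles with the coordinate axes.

153

In coordinates u = x + y, v = x − y the rectangle is axis-aligned; the map (x,y)→(u,v) scales areas by 2.
u-values: -11, 0, -8, -1, 6, -9; range = 6 − (-11) = 17.
v-values: -3, -12, -2, -1, 6, 3; range = 6 − (-12) = 18.
Area = (17 × 18) / 2 = 153.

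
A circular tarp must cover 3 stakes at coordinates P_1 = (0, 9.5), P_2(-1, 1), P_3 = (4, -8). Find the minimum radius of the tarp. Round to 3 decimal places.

8.976

Side lengths²: P_1P_2² = 73.25, P_1P_3² = 322.25, P_2P_3² = 106.
Since P_1P_3² = 322.25 ≥ 106 + 73.25 = 179.25, the angle opposite P_1P_3 is not acute, so the smallest enclosing circle has P_1P_3 as diameter.
Centre = midpoint of P_1P_3 = (2, 0.75), r² = 322.25/4 = 80.5625.
r = √(80.5625) ≈ 8.976.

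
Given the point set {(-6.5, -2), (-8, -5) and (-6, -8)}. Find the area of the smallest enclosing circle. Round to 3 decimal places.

Call the three points A, B, C in the order given.
Side lengths²: AB² = 11.25, AC² = 36.25, BC² = 13.
Since AC² = 36.25 ≥ 13 + 11.25 = 24.25, the angle opposite AC is not acute, so the smallest enclosing circle has AC as diameter.
Centre = midpoint of AC = (-6.25, -5), r² = 36.25/4 = 9.0625.
Area = π·r² = π·9.0625 ≈ 28.471.

28.471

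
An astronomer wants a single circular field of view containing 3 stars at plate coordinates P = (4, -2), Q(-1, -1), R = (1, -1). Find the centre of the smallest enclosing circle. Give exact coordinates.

(1.5, -1.5)

Side lengths²: PQ² = 26, PR² = 10, QR² = 4.
Since PQ² = 26 ≥ 10 + 4 = 14, the angle opposite PQ is not acute, so the smallest enclosing circle has PQ as diameter.
Centre = midpoint of PQ = (1.5, -1.5), r² = 26/4 = 6.5.
Centre = (1.5, -1.5).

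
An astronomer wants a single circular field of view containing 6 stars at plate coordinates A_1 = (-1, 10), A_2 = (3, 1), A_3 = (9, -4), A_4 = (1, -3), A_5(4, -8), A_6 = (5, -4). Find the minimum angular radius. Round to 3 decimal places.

By Welzl's lemma the MEC is supported by two points (diametrically opposite) or three points (on a circumcircle).
The farthest pair is A_1–A_5 with squared distance 349. The circle on this segment as diameter has centre (1.5, 1) and r² = 349/4 = 87.25.
Check A_2: distance² to centre = 2.25 ≤ 87.25, so it lies inside.
All remaining points lie in this disk, and no smaller disk contains both endpoints, so this is the minimum enclosing circle.
r = √(87.25) ≈ 9.341.

9.341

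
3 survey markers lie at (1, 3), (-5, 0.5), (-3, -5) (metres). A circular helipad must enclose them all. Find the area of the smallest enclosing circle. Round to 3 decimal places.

Call the three points A, B, C in the order given.
Side lengths²: AB² = 42.25, AC² = 80, BC² = 34.25.
Since AC² = 80 ≥ 42.25 + 34.25 = 76.5, the angle opposite AC is not acute, so the smallest enclosing circle has AC as diameter.
Centre = midpoint of AC = (-1, -1), r² = 80/4 = 20.
Area = π·r² = π·20 ≈ 62.832.

62.832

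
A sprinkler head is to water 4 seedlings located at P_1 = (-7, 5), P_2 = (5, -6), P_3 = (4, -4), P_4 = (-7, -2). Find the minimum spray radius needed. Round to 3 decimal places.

A smallest enclosing disk is always determined by at most three of the input points on its boundary.
The farthest pair is P_1–P_2 with squared distance 265. The circle on this segment as diameter has centre (-1, -0.5) and r² = 265/4 = 66.25.
Check P_3: distance² to centre = 37.25 ≤ 66.25, so it lies inside.
All remaining points lie in this disk, and no smaller disk contains both endpoints, so this is the minimum enclosing circle.
r = √(66.25) ≈ 8.139.

8.139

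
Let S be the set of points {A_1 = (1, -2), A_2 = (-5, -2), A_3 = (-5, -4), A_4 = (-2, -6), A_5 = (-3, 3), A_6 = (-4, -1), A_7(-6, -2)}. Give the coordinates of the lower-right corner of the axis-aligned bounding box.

x-range [-6, 1], y-range [-6, 3].
The lower-right corner is (1, -6).

(1, -6)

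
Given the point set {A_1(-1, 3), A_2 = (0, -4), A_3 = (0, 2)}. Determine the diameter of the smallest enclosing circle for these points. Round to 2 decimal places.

7.07

Side lengths²: A_1A_2² = 50, A_1A_3² = 2, A_2A_3² = 36.
Since A_1A_2² = 50 ≥ 36 + 2 = 38, the angle opposite A_1A_2 is not acute, so the smallest enclosing circle has A_1A_2 as diameter.
Centre = midpoint of A_1A_2 = (-0.5, -0.5), r² = 50/4 = 12.5.
Diameter = 2r = 2√(12.5) ≈ 7.07.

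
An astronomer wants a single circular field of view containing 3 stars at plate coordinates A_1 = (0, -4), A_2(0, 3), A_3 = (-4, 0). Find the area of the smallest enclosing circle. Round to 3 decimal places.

Side lengths²: A_1A_2² = 49, A_1A_3² = 32, A_2A_3² = 25.
Since A_1A_2² = 49 < 32 + 25 = 57, the triangle is acute, so the smallest enclosing circle is the circumcircle.
Circumcentre = (-0.5, -0.5), r² = 12.5.
Area = π·r² = π·12.5 ≈ 39.270.

39.270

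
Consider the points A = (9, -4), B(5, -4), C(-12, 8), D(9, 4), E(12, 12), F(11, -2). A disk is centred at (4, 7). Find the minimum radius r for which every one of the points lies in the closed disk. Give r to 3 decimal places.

16.031

The required radius is the distance from (4, 7) to the farthest point.
Squared distances: 146, 122, 257, 34, 89, 130.
Maximum is 257, attained at C.
r = √257 ≈ 16.031.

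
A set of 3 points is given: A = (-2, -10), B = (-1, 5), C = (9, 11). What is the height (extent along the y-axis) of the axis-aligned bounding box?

max y = 11, min y = -10, so height = 21.

21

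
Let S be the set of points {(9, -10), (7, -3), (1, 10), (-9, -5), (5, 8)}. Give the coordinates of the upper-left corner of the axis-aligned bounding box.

(-9, 10)

x-range [-9, 9], y-range [-10, 10].
The upper-left corner is (-9, 10).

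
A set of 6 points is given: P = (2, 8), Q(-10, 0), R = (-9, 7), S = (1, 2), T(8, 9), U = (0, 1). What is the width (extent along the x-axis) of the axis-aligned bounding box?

18

max x = 8, min x = -10, so width = 18.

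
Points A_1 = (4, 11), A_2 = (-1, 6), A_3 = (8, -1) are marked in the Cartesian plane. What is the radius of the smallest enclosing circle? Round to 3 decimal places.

6.374

Side lengths²: A_1A_2² = 50, A_1A_3² = 160, A_2A_3² = 130.
Since A_1A_3² = 160 < 130 + 50 = 180, the triangle is acute, so the smallest enclosing circle is the circumcircle.
Circumcentre = (5.25, 4.75), r² = 40.625.
r = √(40.625) ≈ 6.374.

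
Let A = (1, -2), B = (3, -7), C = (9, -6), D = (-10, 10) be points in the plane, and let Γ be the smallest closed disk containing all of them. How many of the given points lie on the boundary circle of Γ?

2

The farthest pair is C–D with squared distance 617. The circle on this segment as diameter has centre (-0.5, 2) and r² = 617/4 = 154.25.
Check A: distance² to centre = 18.25 ≤ 154.25, so it lies inside.
All remaining points lie in this disk, and no smaller disk contains both endpoints, so this is the minimum enclosing circle.
The points at distance exactly r from the centre are C, D — 2 points.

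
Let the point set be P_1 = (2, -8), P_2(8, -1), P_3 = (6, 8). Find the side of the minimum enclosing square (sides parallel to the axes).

The bounding box has width 6 and height 16.
An axis-aligned square enclosing the set must have side ≥ max(width, height).
So the minimum side is max(6, 16) = 16.

16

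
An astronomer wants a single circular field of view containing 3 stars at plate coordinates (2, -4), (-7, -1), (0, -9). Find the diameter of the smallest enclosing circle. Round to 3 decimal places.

Call the three points A, B, C in the order given.
Side lengths²: AB² = 90, AC² = 29, BC² = 113.
Since BC² = 113 < 90 + 29 = 119, the triangle is acute, so the smallest enclosing circle is the circumcircle.
Circumcentre = (-111/34, -163/34), r² = 16385/578.
Diameter = 2r = 2√(16385/578) ≈ 10.649.

10.649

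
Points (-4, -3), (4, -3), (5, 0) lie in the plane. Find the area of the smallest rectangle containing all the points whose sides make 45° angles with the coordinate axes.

48

In coordinates u = x + y, v = x − y the rectangle is axis-aligned; the map (x,y)→(u,v) scales areas by 2.
u-values: -7, 1, 5; range = 5 − (-7) = 12.
v-values: -1, 7, 5; range = 7 − (-1) = 8.
Area = (12 × 8) / 2 = 48.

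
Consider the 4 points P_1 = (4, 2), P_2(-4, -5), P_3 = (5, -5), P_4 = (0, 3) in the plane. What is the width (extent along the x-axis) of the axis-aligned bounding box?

9

max x = 5, min x = -4, so width = 9.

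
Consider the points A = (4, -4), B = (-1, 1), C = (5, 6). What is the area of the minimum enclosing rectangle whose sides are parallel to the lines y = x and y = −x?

In coordinates u = x + y, v = x − y the rectangle is axis-aligned; the map (x,y)→(u,v) scales areas by 2.
u-values: 0, 0, 11; range = 11 − 0 = 11.
v-values: 8, -2, -1; range = 8 − (-2) = 10.
Area = (11 × 10) / 2 = 55.

55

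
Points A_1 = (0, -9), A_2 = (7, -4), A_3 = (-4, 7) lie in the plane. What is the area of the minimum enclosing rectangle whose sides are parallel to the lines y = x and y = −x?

132

In coordinates u = x + y, v = x − y the rectangle is axis-aligned; the map (x,y)→(u,v) scales areas by 2.
u-values: -9, 3, 3; range = 3 − (-9) = 12.
v-values: 9, 11, -11; range = 11 − (-11) = 22.
Area = (12 × 22) / 2 = 132.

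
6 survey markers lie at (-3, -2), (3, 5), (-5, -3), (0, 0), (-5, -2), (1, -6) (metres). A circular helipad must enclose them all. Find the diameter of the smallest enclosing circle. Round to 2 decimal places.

11.79

The minimum enclosing circle is determined by three boundary points: (3, 5), (-5, -3), (1, -6).
Their circumcentre is (1/6, -1/6) with r² = 625/18.
The farthest remaining point (-5, -2) is at distance² 541/18 ≤ 625/18.
Diameter = 2r = 2√(625/18) ≈ 11.79.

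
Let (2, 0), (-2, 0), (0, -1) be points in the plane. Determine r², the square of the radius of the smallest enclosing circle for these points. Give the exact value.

Call the three points A, B, C in the order given.
Side lengths²: AB² = 16, AC² = 5, BC² = 5.
Since AB² = 16 ≥ 5 + 5 = 10, the angle opposite AB is not acute, so the smallest enclosing circle has AB as diameter.
Centre = midpoint of AB = (0, 0), r² = 16/4 = 4.

4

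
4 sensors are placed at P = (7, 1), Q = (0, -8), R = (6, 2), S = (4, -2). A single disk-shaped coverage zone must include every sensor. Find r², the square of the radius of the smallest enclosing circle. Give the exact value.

By Welzl's lemma the MEC is supported by two points (diametrically opposite) or three points (on a circumcircle).
The farthest pair is Q–R with squared distance 136. The circle on this segment as diameter has centre (3, -3) and r² = 136/4 = 34.
Check P: distance² to centre = 32 ≤ 34, so it lies inside.
All remaining points lie in this disk, and no smaller disk contains both endpoints, so this is the minimum enclosing circle.

34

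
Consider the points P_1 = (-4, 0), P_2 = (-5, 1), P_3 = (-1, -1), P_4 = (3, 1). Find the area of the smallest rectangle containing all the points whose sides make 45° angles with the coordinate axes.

32

In coordinates u = x + y, v = x − y the rectangle is axis-aligned; the map (x,y)→(u,v) scales areas by 2.
u-values: -4, -4, -2, 4; range = 4 − (-4) = 8.
v-values: -4, -6, 0, 2; range = 2 − (-6) = 8.
Area = (8 × 8) / 2 = 32.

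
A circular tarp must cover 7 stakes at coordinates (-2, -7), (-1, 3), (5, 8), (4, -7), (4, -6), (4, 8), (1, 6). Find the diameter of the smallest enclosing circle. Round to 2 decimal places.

By Welzl's lemma the MEC is supported by two points (diametrically opposite) or three points (on a circumcircle).
The farthest pair is (-2, -7)–(5, 8) with squared distance 274. The circle on this segment as diameter has centre (1.5, 0.5) and r² = 274/4 = 68.5.
Check (-1, 3): distance² to centre = 12.5 ≤ 68.5, so it lies inside.
All remaining points lie in this disk, and no smaller disk contains both endpoints, so this is the minimum enclosing circle.
Diameter = 2r = 2√(68.5) ≈ 16.55.

16.55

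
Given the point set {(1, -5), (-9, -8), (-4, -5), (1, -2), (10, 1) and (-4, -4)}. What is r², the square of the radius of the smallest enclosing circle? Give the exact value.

The farthest pair is (-9, -8)–(10, 1) with squared distance 442. The circle on this segment as diameter has centre (0.5, -3.5) and r² = 442/4 = 110.5.
Check (1, -5): distance² to centre = 2.5 ≤ 110.5, so it lies inside.
All remaining points lie in this disk, and no smaller disk contains both endpoints, so this is the minimum enclosing circle.

110.5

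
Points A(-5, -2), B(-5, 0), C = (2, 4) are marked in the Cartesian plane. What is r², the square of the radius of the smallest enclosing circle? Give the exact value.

Side lengths²: AB² = 4, AC² = 85, BC² = 65.
Since AC² = 85 ≥ 65 + 4 = 69, the angle opposite AC is not acute, so the smallest enclosing circle has AC as diameter.
Centre = midpoint of AC = (-1.5, 1), r² = 85/4 = 21.25.

21.25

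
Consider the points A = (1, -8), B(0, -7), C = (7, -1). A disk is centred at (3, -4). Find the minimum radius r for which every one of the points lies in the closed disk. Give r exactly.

The required radius is the distance from (3, -4) to the farthest point.
Squared distances: 20, 18, 25.
Maximum is 25, attained at C.
r = √25 = 5.

5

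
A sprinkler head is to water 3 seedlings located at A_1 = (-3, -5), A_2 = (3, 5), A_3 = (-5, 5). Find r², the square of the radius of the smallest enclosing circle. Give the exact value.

Side lengths²: A_1A_2² = 136, A_1A_3² = 104, A_2A_3² = 64.
Since A_1A_2² = 136 < 104 + 64 = 168, the triangle is acute, so the smallest enclosing circle is the circumcircle.
Circumcentre = (-1, 0.6), r² = 35.36.

35.36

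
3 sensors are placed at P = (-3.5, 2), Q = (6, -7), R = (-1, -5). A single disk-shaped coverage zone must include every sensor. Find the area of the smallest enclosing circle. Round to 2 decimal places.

Side lengths²: PQ² = 171.25, PR² = 55.25, QR² = 53.
Since PQ² = 171.25 ≥ 55.25 + 53 = 108.25, the angle opposite PQ is not acute, so the smallest enclosing circle has PQ as diameter.
Centre = midpoint of PQ = (1.25, -2.5), r² = 171.25/4 = 42.8125.
Area = π·r² = π·42.8125 ≈ 134.50.

134.50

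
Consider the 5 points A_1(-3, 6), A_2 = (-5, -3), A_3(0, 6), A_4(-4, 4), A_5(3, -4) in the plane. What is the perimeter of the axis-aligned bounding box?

36

Width = max x − min x = 3 − (-5) = 8.
Height = max y − min y = 6 − (-4) = 10.
Perimeter = 2(8 + 10) = 36.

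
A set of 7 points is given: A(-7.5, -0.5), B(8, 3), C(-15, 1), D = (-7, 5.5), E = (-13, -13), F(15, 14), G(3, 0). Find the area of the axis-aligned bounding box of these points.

810

x ranges over [-15, 15], width 30.
y ranges over [-13, 14], height 27.
Area = 30 × 27 = 810.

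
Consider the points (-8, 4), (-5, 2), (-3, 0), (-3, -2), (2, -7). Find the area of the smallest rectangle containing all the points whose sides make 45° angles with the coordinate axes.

In coordinates u = x + y, v = x − y the rectangle is axis-aligned; the map (x,y)→(u,v) scales areas by 2.
u-values: -4, -3, -3, -5, -5; range = -3 − (-5) = 2.
v-values: -12, -7, -3, -1, 9; range = 9 − (-12) = 21.
Area = (2 × 21) / 2 = 21.

21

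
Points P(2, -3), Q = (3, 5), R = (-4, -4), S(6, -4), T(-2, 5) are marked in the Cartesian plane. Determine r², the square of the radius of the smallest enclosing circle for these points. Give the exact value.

A smallest enclosing disk is always determined by at most three of the input points on its boundary.
The minimum enclosing circle is determined by three boundary points: R, S, T.
Their circumcentre is (1, -7/18) with r² = 12325/324.
The farthest remaining point Q is at distance² 10705/324 ≤ 12325/324.

12325/324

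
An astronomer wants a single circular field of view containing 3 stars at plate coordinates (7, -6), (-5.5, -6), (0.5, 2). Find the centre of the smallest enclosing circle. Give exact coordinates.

(0.75, -4.4375)

Call the three points A, B, C in the order given.
Side lengths²: AB² = 156.25, AC² = 106.25, BC² = 100.
Since AB² = 156.25 < 106.25 + 100 = 206.25, the triangle is acute, so the smallest enclosing circle is the circumcircle.
Circumcentre = (0.75, -4.4375), r² = 41.50390625.
Centre = (0.75, -4.4375).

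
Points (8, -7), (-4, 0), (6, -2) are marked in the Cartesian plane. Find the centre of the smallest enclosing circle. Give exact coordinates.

Call the three points A, B, C in the order given.
Side lengths²: AB² = 193, AC² = 29, BC² = 104.
Since AB² = 193 ≥ 104 + 29 = 133, the angle opposite AB is not acute, so the smallest enclosing circle has AB as diameter.
Centre = midpoint of AB = (2, -3.5), r² = 193/4 = 48.25.
Centre = (2, -3.5).

(2, -3.5)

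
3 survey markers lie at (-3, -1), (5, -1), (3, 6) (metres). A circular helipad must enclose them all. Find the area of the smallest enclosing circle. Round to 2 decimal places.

72.21

Call the three points A, B, C in the order given.
Side lengths²: AB² = 64, AC² = 85, BC² = 53.
Since AC² = 85 < 64 + 53 = 117, the triangle is acute, so the smallest enclosing circle is the circumcircle.
Circumcentre = (1, 23/14), r² = 4505/196.
Area = π·r² = π·4505/196 ≈ 72.21.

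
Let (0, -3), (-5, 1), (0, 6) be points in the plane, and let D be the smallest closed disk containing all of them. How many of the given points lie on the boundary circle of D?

Call the three points A, B, C in the order given.
Side lengths²: AB² = 41, AC² = 81, BC² = 50.
Since AC² = 81 < 50 + 41 = 91, the triangle is acute, so the smallest enclosing circle is the circumcircle.
Circumcentre = (-0.5, 1.5), r² = 20.5.
The points at distance exactly r from the centre are (0, -3), (-5, 1), (0, 6) — 3 points.

3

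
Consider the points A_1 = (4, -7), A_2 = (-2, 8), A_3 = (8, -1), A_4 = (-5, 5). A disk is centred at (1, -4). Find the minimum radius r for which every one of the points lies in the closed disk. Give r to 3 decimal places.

The required radius is the distance from (1, -4) to the farthest point.
Squared distances: 18, 153, 58, 117.
Maximum is 153, attained at A_2.
r = √153 ≈ 12.369.

12.369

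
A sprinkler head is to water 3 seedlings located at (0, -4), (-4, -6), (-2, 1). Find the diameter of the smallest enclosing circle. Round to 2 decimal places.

7.28

Call the three points A, B, C in the order given.
Side lengths²: AB² = 20, AC² = 29, BC² = 53.
Since BC² = 53 ≥ 29 + 20 = 49, the angle opposite BC is not acute, so the smallest enclosing circle has BC as diameter.
Centre = midpoint of BC = (-3, -2.5), r² = 53/4 = 13.25.
Diameter = 2r = 2√(13.25) ≈ 7.28.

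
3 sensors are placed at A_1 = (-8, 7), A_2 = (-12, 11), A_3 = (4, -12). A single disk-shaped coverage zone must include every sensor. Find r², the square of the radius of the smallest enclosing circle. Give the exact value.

196.25

Side lengths²: A_1A_2² = 32, A_1A_3² = 505, A_2A_3² = 785.
Since A_2A_3² = 785 ≥ 505 + 32 = 537, the angle opposite A_2A_3 is not acute, so the smallest enclosing circle has A_2A_3 as diameter.
Centre = midpoint of A_2A_3 = (-4, -0.5), r² = 785/4 = 196.25.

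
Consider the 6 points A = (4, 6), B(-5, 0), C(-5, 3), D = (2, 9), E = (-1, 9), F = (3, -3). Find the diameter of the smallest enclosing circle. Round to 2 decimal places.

A smallest enclosing disk is always determined by at most three of the input points on its boundary.
The minimum enclosing circle is determined by three boundary points: B, E, F.
Their circumcentre is (9/14, 121/42) with r² = 35405/882.
The farthest remaining point D is at distance² 34649/882 ≤ 35405/882.
Diameter = 2r = 2√(35405/882) ≈ 12.67.

12.67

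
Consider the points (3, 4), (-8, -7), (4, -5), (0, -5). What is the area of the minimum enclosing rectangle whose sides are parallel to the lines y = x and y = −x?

110

In coordinates u = x + y, v = x − y the rectangle is axis-aligned; the map (x,y)→(u,v) scales areas by 2.
u-values: 7, -15, -1, -5; range = 7 − (-15) = 22.
v-values: -1, -1, 9, 5; range = 9 − (-1) = 10.
Area = (22 × 10) / 2 = 110.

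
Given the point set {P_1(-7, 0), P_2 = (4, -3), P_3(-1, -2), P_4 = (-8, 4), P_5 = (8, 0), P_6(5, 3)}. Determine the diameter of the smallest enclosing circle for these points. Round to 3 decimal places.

16.492

The minimum enclosing circle of a finite set is fixed by two of the points (as a diameter) or three (as a circumcircle).
The farthest pair is P_4–P_5 with squared distance 272. The circle on this segment as diameter has centre (0, 2) and r² = 272/4 = 68.
Check P_1: distance² to centre = 53 ≤ 68, so it lies inside.
All remaining points lie in this disk, and no smaller disk contains both endpoints, so this is the minimum enclosing circle.
Diameter = 2r = 2√68 ≈ 16.492.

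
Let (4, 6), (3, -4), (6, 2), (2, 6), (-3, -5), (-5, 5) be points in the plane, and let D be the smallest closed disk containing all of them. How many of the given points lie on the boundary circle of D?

By Welzl's lemma the MEC is supported by two points (diametrically opposite) or three points (on a circumcircle).
The minimum enclosing circle is determined by three boundary points: (4, 6), (-3, -5), (-5, 5).
Their circumcentre is (1/46, 37/46) with r² = 45305/1058.
The farthest remaining point (6, 2) is at distance² 39325/1058 ≤ 45305/1058.
The points at distance exactly r from the centre are (4, 6), (-3, -5), (-5, 5) — 3 points.

3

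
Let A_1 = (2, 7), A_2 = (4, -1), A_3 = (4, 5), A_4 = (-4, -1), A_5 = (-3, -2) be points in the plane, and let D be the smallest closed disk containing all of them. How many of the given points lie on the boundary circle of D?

A smallest enclosing disk is always determined by at most three of the input points on its boundary.
The minimum enclosing circle is determined by three boundary points: A_1, A_2, A_5.
Their circumcentre is (-1/29, 65/29) with r² = 22525/841.
The farthest remaining point A_4 is at distance² 22061/841 ≤ 22525/841.
The points at distance exactly r from the centre are A_1, A_2, A_5 — 3 points.

3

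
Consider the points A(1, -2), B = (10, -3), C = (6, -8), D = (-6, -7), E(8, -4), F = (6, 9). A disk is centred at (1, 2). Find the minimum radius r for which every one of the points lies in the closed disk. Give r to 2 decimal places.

The required radius is the distance from (1, 2) to the farthest point.
Squared distances: 16, 106, 125, 130, 85, 74.
Maximum is 130, attained at D.
r = √130 ≈ 11.40.

11.40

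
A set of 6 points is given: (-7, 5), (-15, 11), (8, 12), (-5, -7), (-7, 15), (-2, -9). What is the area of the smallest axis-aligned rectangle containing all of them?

552

x ranges over [-15, 8], width 23.
y ranges over [-9, 15], height 24.
Area = 23 × 24 = 552.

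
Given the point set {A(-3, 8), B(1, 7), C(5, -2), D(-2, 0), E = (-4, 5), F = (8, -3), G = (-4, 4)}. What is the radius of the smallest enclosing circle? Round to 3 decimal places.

By Welzl's lemma the MEC is supported by two points (diametrically opposite) or three points (on a circumcircle).
The farthest pair is A–F with squared distance 242. The circle on this segment as diameter has centre (2.5, 2.5) and r² = 242/4 = 60.5.
Check B: distance² to centre = 22.5 ≤ 60.5, so it lies inside.
All remaining points lie in this disk, and no smaller disk contains both endpoints, so this is the minimum enclosing circle.
r = √(60.5) ≈ 7.778.

7.778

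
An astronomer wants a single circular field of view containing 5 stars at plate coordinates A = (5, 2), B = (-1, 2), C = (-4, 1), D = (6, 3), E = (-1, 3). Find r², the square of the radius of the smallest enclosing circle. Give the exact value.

The minimum enclosing circle of a finite set is fixed by two of the points (as a diameter) or three (as a circumcircle).
The farthest pair is C–D with squared distance 104. The circle on this segment as diameter has centre (1, 2) and r² = 104/4 = 26.
Check A: distance² to centre = 16 ≤ 26, so it lies inside.
All remaining points lie in this disk, and no smaller disk contains both endpoints, so this is the minimum enclosing circle.

26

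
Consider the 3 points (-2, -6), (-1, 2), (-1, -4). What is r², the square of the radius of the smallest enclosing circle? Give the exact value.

Call the three points A, B, C in the order given.
Side lengths²: AB² = 65, AC² = 5, BC² = 36.
Since AB² = 65 ≥ 36 + 5 = 41, the angle opposite AB is not acute, so the smallest enclosing circle has AB as diameter.
Centre = midpoint of AB = (-1.5, -2), r² = 65/4 = 16.25.

16.25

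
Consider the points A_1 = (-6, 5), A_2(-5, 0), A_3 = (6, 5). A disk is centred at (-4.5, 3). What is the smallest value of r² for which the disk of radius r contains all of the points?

The required radius is the distance from (-4.5, 3) to the farthest point.
Squared distances: 6.25, 9.25, 114.25.
Maximum is 114.25, attained at A_3.

114.25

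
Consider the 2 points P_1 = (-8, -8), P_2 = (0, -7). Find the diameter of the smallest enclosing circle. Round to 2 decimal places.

8.06

The smallest circle enclosing two points has them as diameter endpoints.
Centre = midpoint = (-4, -7.5); r² = |P_1P_2|²/4 = 65/4 = 16.25.
Diameter = 2r = 2√(16.25) ≈ 8.06.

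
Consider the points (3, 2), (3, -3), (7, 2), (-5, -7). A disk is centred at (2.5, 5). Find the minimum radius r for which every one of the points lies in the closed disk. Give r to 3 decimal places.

14.151

The required radius is the distance from (2.5, 5) to the farthest point.
Squared distances: 9.25, 64.25, 29.25, 200.25.
Maximum is 200.25, attained at (-5, -7).
r = √(200.25) ≈ 14.151.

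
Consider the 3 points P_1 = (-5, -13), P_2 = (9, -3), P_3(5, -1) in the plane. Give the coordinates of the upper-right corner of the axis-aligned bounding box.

(9, -1)

x-range [-5, 9], y-range [-13, -1].
The upper-right corner is (9, -1).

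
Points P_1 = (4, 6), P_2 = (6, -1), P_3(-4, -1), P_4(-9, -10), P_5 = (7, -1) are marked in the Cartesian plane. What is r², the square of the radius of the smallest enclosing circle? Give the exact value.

The minimum enclosing circle of a finite set is fixed by two of the points (as a diameter) or three (as a circumcircle).
The farthest pair is P_1–P_4 with squared distance 425. The circle on this segment as diameter has centre (-2.5, -2) and r² = 425/4 = 106.25.
Check P_2: distance² to centre = 73.25 ≤ 106.25, so it lies inside.
All remaining points lie in this disk, and no smaller disk contains both endpoints, so this is the minimum enclosing circle.

106.25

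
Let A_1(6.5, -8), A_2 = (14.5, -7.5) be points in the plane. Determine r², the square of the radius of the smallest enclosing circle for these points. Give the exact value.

The smallest circle enclosing two points has them as diameter endpoints.
Centre = midpoint = (10.5, -7.75); r² = |A_1A_2|²/4 = 64.25/4 = 16.0625.

16.0625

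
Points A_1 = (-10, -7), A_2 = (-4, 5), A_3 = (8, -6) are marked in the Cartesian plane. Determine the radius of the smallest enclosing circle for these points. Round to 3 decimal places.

Side lengths²: A_1A_2² = 180, A_1A_3² = 325, A_2A_3² = 265.
Since A_1A_3² = 325 < 265 + 180 = 445, the triangle is acute, so the smallest enclosing circle is the circumcircle.
Circumcentre = (-8/7, -55/14), r² = 17225/196.
r = √(17225/196) ≈ 9.375.

9.375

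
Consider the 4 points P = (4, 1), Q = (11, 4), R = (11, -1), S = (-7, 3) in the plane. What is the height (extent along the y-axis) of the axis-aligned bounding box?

5

max y = 4, min y = -1, so height = 5.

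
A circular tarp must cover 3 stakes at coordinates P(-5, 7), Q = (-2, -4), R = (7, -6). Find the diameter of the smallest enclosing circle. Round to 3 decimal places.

17.692

Side lengths²: PQ² = 130, PR² = 313, QR² = 85.
Since PR² = 313 ≥ 130 + 85 = 215, the angle opposite PR is not acute, so the smallest enclosing circle has PR as diameter.
Centre = midpoint of PR = (1, 0.5), r² = 313/4 = 78.25.
Diameter = 2r = 2√(78.25) ≈ 17.692.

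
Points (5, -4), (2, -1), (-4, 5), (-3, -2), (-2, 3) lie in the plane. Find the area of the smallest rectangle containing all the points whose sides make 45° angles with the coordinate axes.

54

In coordinates u = x + y, v = x − y the rectangle is axis-aligned; the map (x,y)→(u,v) scales areas by 2.
u-values: 1, 1, 1, -5, 1; range = 1 − (-5) = 6.
v-values: 9, 3, -9, -1, -5; range = 9 − (-9) = 18.
Area = (6 × 18) / 2 = 54.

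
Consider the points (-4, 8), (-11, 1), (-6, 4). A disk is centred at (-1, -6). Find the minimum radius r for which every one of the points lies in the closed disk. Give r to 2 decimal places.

14.32

The required radius is the distance from (-1, -6) to the farthest point.
Squared distances: 205, 149, 125.
Maximum is 205, attained at (-4, 8).
r = √205 ≈ 14.32.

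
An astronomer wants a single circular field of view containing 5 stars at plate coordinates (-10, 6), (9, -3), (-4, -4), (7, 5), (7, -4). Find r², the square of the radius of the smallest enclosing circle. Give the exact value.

The farthest pair is (-10, 6)–(9, -3) with squared distance 442. The circle on this segment as diameter has centre (-0.5, 1.5) and r² = 442/4 = 110.5.
Check (-4, -4): distance² to centre = 42.5 ≤ 110.5, so it lies inside.
All remaining points lie in this disk, and no smaller disk contains both endpoints, so this is the minimum enclosing circle.

110.5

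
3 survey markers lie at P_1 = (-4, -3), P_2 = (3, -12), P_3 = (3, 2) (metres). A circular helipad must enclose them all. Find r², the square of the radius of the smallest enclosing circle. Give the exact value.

2405/49

Side lengths²: P_1P_2² = 130, P_1P_3² = 74, P_2P_3² = 196.
Since P_2P_3² = 196 < 130 + 74 = 204, the triangle is acute, so the smallest enclosing circle is the circumcircle.
Circumcentre = (19/7, -5), r² = 2405/49.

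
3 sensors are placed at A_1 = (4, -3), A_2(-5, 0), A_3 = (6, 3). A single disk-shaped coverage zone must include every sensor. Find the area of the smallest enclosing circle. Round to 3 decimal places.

Side lengths²: A_1A_2² = 90, A_1A_3² = 40, A_2A_3² = 130.
Since A_2A_3² = 130 ≥ 90 + 40 = 130, the angle opposite A_2A_3 is not acute, so the smallest enclosing circle has A_2A_3 as diameter.
Centre = midpoint of A_2A_3 = (0.5, 1.5), r² = 130/4 = 32.5.
Area = π·r² = π·32.5 ≈ 102.102.

102.102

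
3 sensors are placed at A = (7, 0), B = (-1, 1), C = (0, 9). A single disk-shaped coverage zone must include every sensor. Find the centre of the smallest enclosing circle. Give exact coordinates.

Side lengths²: AB² = 65, AC² = 130, BC² = 65.
Since AC² = 130 ≥ 65 + 65 = 130, the angle opposite AC is not acute, so the smallest enclosing circle has AC as diameter.
Centre = midpoint of AC = (3.5, 4.5), r² = 130/4 = 32.5.
Centre = (3.5, 4.5).

(3.5, 4.5)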